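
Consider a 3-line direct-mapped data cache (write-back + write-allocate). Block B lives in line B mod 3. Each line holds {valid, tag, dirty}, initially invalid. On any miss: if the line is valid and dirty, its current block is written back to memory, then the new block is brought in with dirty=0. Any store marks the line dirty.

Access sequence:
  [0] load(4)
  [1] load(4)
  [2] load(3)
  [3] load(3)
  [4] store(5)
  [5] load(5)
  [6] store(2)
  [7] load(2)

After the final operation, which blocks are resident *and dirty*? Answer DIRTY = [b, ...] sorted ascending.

DIRTY = [2]

  0 | R B4 → L1 miss [-]
  1 | R B4 → L1 hit [-]
  2 | R B3 → L0 miss [-]
  3 | R B3 → L0 hit [-]
  4 | W B5 → L2 miss [D]
  5 | R B5 → L2 hit [D]
  6 | W B2 → L2 miss wb→B5 [D]
  7 | R B2 → L2 hit [D]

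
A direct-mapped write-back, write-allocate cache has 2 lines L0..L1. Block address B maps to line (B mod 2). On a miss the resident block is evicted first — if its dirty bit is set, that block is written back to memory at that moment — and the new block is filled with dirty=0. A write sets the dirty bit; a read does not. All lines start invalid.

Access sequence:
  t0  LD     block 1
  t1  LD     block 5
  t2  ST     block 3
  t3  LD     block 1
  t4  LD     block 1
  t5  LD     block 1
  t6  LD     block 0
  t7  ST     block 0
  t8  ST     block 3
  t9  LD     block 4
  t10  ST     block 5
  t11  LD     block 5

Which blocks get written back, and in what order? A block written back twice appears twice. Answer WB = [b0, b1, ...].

0: R B1 -> L1 miss  d=-]
1: R B5 -> L1 miss  d=-]
2: W B3 -> L1 miss  d=D]
3: R B1 -> L1 miss wb->B3  d=-]
4: R B1 -> L1 hit  d=-]
5: R B1 -> L1 hit  d=-]
6: R B0 -> L0 miss  d=-]
7: W B0 -> L0 hit  d=D]
8: W B3 -> L1 miss  d=D]
9: R B4 -> L0 miss wb->B0  d=-]
10: W B5 -> L1 miss wb->B3  d=D]
11: R B5 -> L1 hit  d=D]

WB = [3, 0, 3]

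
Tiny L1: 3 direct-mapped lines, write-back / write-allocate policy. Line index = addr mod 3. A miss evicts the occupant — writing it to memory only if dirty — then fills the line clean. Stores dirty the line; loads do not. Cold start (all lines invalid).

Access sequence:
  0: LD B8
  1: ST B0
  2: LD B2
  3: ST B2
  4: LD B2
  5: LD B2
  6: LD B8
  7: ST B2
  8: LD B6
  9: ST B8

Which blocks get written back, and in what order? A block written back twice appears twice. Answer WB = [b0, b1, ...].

  0 | R B8 → L2 miss [-]
  1 | W B0 → L0 miss [D]
  2 | R B2 → L2 miss [-]
  3 | W B2 → L2 hit [D]
  4 | R B2 → L2 hit [D]
  5 | R B2 → L2 hit [D]
  6 | R B8 → L2 miss wb→B2 [-]
  7 | W B2 → L2 miss [D]
  8 | R B6 → L0 miss wb→B0 [-]
  9 | W B8 → L2 miss wb→B2 [D]

WB = [2, 0, 2]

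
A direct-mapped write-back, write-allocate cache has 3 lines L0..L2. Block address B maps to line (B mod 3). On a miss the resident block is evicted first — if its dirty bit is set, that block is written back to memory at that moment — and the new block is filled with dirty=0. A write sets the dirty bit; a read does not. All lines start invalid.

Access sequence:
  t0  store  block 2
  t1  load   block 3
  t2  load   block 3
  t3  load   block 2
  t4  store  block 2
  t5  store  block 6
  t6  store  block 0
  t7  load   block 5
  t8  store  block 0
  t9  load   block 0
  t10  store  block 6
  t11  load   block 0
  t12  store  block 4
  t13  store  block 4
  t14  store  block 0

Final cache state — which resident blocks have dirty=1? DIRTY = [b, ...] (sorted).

0: W B2 → L2 miss [D]
1: R B3 → L0 miss [-]
2: R B3 → L0 hit [-]
3: R B2 → L2 hit [D]
4: W B2 → L2 hit [D]
5: W B6 → L0 miss [D]
6: W B0 → L0 miss wb→B6 [D]
7: R B5 → L2 miss wb→B2 [-]
8: W B0 → L0 hit [D]
9: R B0 → L0 hit [D]
10: W B6 → L0 miss wb→B0 [D]
11: R B0 → L0 miss wb→B6 [-]
12: W B4 → L1 miss [D]
13: W B4 → L1 hit [D]
14: W B0 → L0 hit [D]

DIRTY = [0, 4]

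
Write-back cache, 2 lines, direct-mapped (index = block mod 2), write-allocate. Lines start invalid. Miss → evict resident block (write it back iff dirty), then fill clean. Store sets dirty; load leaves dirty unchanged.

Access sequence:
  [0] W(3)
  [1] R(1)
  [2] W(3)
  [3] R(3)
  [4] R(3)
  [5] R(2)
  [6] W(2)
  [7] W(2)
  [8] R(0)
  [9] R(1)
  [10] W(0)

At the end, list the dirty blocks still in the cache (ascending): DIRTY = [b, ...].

0: W B3 -> L1 miss  d=D]
1: R B1 -> L1 miss wb->B3  d=-]
2: W B3 -> L1 miss  d=D]
3: R B3 -> L1 hit  d=D]
4: R B3 -> L1 hit  d=D]
5: R B2 -> L0 miss  d=-]
6: W B2 -> L0 hit  d=D]
7: W B2 -> L0 hit  d=D]
8: R B0 -> L0 miss wb->B2  d=-]
9: R B1 -> L1 miss wb->B3  d=-]
10: W B0 -> L0 hit  d=D]

DIRTY = [0]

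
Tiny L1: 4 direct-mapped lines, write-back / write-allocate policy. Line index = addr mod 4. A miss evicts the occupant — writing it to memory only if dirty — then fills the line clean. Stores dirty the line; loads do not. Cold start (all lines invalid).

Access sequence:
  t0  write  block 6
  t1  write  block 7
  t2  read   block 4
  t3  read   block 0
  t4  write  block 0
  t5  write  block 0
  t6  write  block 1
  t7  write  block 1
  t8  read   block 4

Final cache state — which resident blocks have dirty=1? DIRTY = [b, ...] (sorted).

DIRTY = [1, 6, 7]

0: W B6 -> L2 miss  d=D]
1: W B7 -> L3 miss  d=D]
2: R B4 -> L0 miss  d=-]
3: R B0 -> L0 miss  d=-]
4: W B0 -> L0 hit  d=D]
5: W B0 -> L0 hit  d=D]
6: W B1 -> L1 miss  d=D]
7: W B1 -> L1 hit  d=D]
8: R B4 -> L0 miss wb->B0  d=-]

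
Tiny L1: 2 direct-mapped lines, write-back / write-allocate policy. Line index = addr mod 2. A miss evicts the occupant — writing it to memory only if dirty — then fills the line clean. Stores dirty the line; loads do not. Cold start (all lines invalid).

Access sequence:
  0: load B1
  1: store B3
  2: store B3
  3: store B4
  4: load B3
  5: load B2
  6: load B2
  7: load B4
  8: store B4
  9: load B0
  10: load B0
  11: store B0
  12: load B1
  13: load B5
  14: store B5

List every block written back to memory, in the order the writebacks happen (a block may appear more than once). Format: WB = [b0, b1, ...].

  0 | R B1 → L1 miss [-]
  1 | W B3 → L1 miss [D]
  2 | W B3 → L1 hit [D]
  3 | W B4 → L0 miss [D]
  4 | R B3 → L1 hit [D]
  5 | R B2 → L0 miss wb→B4 [-]
  6 | R B2 → L0 hit [-]
  7 | R B4 → L0 miss [-]
  8 | W B4 → L0 hit [D]
  9 | R B0 → L0 miss wb→B4 [-]
  10 | R B0 → L0 hit [-]
  11 | W B0 → L0 hit [D]
  12 | R B1 → L1 miss wb→B3 [-]
  13 | R B5 → L1 miss [-]
  14 | W B5 → L1 hit [D]

WB = [4, 4, 3]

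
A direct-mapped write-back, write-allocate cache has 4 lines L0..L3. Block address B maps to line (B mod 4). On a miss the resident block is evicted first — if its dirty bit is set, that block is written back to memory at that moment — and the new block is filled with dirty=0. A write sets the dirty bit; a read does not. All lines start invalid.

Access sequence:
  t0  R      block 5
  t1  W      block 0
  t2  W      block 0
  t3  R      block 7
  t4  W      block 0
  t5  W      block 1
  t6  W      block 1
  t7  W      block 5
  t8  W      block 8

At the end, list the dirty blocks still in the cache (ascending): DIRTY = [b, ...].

0: R B5 → L1 miss [-]
1: W B0 → L0 miss [D]
2: W B0 → L0 hit [D]
3: R B7 → L3 miss [-]
4: W B0 → L0 hit [D]
5: W B1 → L1 miss [D]
6: W B1 → L1 hit [D]
7: W B5 → L1 miss wb→B1 [D]
8: W B8 → L0 miss wb→B0 [D]

DIRTY = [5, 8]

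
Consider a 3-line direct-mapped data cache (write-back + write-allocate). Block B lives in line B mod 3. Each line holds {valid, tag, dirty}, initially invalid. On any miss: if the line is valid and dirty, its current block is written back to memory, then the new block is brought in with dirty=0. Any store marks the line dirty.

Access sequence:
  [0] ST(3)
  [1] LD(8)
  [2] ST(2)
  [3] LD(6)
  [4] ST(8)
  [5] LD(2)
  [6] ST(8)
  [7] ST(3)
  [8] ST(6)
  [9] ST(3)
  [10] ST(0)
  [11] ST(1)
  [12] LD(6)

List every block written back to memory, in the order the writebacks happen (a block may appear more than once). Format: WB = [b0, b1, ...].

  0 | W B3 → L0 miss [D]
  1 | R B8 → L2 miss [-]
  2 | W B2 → L2 miss [D]
  3 | R B6 → L0 miss wb→B3 [-]
  4 | W B8 → L2 miss wb→B2 [D]
  5 | R B2 → L2 miss wb→B8 [-]
  6 | W B8 → L2 miss [D]
  7 | W B3 → L0 miss [D]
  8 | W B6 → L0 miss wb→B3 [D]
  9 | W B3 → L0 miss wb→B6 [D]
  10 | W B0 → L0 miss wb→B3 [D]
  11 | W B1 → L1 miss [D]
  12 | R B6 → L0 miss wb→B0 [-]

WB = [3, 2, 8, 3, 6, 3, 0]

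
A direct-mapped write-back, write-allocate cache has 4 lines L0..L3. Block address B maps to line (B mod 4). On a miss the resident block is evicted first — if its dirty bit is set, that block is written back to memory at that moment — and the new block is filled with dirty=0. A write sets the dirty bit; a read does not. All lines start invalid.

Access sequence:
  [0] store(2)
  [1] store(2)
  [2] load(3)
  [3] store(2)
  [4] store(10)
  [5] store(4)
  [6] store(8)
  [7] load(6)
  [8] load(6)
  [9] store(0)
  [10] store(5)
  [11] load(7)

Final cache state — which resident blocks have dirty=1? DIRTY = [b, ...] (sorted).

DIRTY = [0, 5]

  0 | W B2 → L2 miss [D]
  1 | W B2 → L2 hit [D]
  2 | R B3 → L3 miss [-]
  3 | W B2 → L2 hit [D]
  4 | W B10 → L2 miss wb→B2 [D]
  5 | W B4 → L0 miss [D]
  6 | W B8 → L0 miss wb→B4 [D]
  7 | R B6 → L2 miss wb→B10 [-]
  8 | R B6 → L2 hit [-]
  9 | W B0 → L0 miss wb→B8 [D]
  10 | W B5 → L1 miss [D]
  11 | R B7 → L3 miss [-]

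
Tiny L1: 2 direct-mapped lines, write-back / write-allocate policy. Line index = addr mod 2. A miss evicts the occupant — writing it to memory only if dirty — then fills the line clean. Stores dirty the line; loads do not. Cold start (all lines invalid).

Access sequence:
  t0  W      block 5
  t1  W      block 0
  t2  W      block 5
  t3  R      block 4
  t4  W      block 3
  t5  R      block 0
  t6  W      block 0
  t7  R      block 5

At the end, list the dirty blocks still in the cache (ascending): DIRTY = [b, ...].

DIRTY = [0]

0: W B5 → L1 miss [D]
1: W B0 → L0 miss [D]
2: W B5 → L1 hit [D]
3: R B4 → L0 miss wb→B0 [-]
4: W B3 → L1 miss wb→B5 [D]
5: R B0 → L0 miss [-]
6: W B0 → L0 hit [D]
7: R B5 → L1 miss wb→B3 [-]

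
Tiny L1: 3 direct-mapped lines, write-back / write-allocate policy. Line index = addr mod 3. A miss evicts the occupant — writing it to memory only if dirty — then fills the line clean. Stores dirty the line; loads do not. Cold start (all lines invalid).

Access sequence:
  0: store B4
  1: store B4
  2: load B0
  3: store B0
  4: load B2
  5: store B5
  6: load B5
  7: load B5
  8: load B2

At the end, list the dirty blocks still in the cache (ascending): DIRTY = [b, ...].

DIRTY = [0, 4]

0: W B4 -> L1 miss  d=D]
1: W B4 -> L1 hit  d=D]
2: R B0 -> L0 miss  d=-]
3: W B0 -> L0 hit  d=D]
4: R B2 -> L2 miss  d=-]
5: W B5 -> L2 miss  d=D]
6: R B5 -> L2 hit  d=D]
7: R B5 -> L2 hit  d=D]
8: R B2 -> L2 miss wb->B5  d=-]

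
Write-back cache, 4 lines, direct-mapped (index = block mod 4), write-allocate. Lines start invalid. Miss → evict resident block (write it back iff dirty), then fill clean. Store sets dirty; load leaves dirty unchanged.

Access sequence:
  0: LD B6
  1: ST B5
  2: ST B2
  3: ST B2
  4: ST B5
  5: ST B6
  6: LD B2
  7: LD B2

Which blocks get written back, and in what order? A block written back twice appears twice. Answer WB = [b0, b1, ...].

WB = [2, 6]

0: R B6 -> L2 miss  d=-]
1: W B5 -> L1 miss  d=D]
2: W B2 -> L2 miss  d=D]
3: W B2 -> L2 hit  d=D]
4: W B5 -> L1 hit  d=D]
5: W B6 -> L2 miss wb->B2  d=D]
6: R B2 -> L2 miss wb->B6  d=-]
7: R B2 -> L2 hit  d=-]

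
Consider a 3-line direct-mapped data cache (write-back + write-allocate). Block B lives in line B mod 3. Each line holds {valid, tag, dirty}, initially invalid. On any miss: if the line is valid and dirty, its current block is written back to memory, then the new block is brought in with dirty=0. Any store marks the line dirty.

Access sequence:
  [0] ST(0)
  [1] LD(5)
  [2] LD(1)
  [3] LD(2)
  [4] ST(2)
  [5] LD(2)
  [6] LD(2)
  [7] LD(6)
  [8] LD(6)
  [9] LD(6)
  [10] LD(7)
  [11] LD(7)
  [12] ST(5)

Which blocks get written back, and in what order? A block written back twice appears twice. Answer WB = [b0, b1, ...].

  0 | W B0 → L0 miss [D]
  1 | R B5 → L2 miss [-]
  2 | R B1 → L1 miss [-]
  3 | R B2 → L2 miss [-]
  4 | W B2 → L2 hit [D]
  5 | R B2 → L2 hit [D]
  6 | R B2 → L2 hit [D]
  7 | R B6 → L0 miss wb→B0 [-]
  8 | R B6 → L0 hit [-]
  9 | R B6 → L0 hit [-]
  10 | R B7 → L1 miss [-]
  11 | R B7 → L1 hit [-]
  12 | W B5 → L2 miss wb→B2 [D]

WB = [0, 2]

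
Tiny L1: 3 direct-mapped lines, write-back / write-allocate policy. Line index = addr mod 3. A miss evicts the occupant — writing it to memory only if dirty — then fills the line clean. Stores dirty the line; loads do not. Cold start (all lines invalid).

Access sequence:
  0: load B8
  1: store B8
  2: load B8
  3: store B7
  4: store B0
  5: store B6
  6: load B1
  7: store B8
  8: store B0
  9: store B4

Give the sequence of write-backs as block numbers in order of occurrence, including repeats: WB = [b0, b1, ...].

WB = [0, 7, 6]

0: R B8 -> L2 miss  d=-]
1: W B8 -> L2 hit  d=D]
2: R B8 -> L2 hit  d=D]
3: W B7 -> L1 miss  d=D]
4: W B0 -> L0 miss  d=D]
5: W B6 -> L0 miss wb->B0  d=D]
6: R B1 -> L1 miss wb->B7  d=-]
7: W B8 -> L2 hit  d=D]
8: W B0 -> L0 miss wb->B6  d=D]
9: W B4 -> L1 miss  d=D]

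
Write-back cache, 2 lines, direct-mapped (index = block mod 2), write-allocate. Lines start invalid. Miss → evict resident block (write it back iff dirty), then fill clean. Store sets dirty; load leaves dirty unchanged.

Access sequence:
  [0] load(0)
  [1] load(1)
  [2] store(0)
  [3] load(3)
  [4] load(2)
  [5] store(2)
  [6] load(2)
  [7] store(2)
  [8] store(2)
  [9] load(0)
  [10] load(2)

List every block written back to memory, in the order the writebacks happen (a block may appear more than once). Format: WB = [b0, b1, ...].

WB = [0, 2]

0: R B0 -> L0 miss  d=-]
1: R B1 -> L1 miss  d=-]
2: W B0 -> L0 hit  d=D]
3: R B3 -> L1 miss  d=-]
4: R B2 -> L0 miss wb->B0  d=-]
5: W B2 -> L0 hit  d=D]
6: R B2 -> L0 hit  d=D]
7: W B2 -> L0 hit  d=D]
8: W B2 -> L0 hit  d=D]
9: R B0 -> L0 miss wb->B2  d=-]
10: R B2 -> L0 miss  d=-]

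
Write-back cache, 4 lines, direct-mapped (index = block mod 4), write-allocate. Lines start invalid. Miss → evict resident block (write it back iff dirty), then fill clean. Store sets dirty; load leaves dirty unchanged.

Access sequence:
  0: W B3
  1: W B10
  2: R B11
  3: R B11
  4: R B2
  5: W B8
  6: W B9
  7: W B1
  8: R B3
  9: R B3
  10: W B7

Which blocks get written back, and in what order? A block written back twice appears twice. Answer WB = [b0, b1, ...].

0: W B3 → L3 miss [D]
1: W B10 → L2 miss [D]
2: R B11 → L3 miss wb→B3 [-]
3: R B11 → L3 hit [-]
4: R B2 → L2 miss wb→B10 [-]
5: W B8 → L0 miss [D]
6: W B9 → L1 miss [D]
7: W B1 → L1 miss wb→B9 [D]
8: R B3 → L3 miss [-]
9: R B3 → L3 hit [-]
10: W B7 → L3 miss [D]

WB = [3, 10, 9]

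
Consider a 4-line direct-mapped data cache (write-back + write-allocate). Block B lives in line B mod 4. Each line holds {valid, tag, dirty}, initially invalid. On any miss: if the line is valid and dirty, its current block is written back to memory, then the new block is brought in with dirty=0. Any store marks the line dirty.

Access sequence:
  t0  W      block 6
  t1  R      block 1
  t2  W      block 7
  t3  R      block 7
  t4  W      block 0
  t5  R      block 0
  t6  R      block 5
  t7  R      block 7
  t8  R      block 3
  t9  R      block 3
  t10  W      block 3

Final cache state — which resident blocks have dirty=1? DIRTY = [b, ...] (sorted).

0: W B6 -> L2 miss  d=D]
1: R B1 -> L1 miss  d=-]
2: W B7 -> L3 miss  d=D]
3: R B7 -> L3 hit  d=D]
4: W B0 -> L0 miss  d=D]
5: R B0 -> L0 hit  d=D]
6: R B5 -> L1 miss  d=-]
7: R B7 -> L3 hit  d=D]
8: R B3 -> L3 miss wb->B7  d=-]
9: R B3 -> L3 hit  d=-]
10: W B3 -> L3 hit  d=D]

DIRTY = [0, 3, 6]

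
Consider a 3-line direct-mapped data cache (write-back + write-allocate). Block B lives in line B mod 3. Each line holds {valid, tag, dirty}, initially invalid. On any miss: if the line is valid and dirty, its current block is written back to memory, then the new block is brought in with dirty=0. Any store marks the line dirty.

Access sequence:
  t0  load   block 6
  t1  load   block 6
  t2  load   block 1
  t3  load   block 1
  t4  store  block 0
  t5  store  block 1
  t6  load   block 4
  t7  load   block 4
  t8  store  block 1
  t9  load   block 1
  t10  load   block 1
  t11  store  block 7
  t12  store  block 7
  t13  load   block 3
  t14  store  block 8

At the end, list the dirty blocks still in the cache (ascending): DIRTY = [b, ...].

0: R B6 → L0 miss [-]
1: R B6 → L0 hit [-]
2: R B1 → L1 miss [-]
3: R B1 → L1 hit [-]
4: W B0 → L0 miss [D]
5: W B1 → L1 hit [D]
6: R B4 → L1 miss wb→B1 [-]
7: R B4 → L1 hit [-]
8: W B1 → L1 miss [D]
9: R B1 → L1 hit [D]
10: R B1 → L1 hit [D]
11: W B7 → L1 miss wb→B1 [D]
12: W B7 → L1 hit [D]
13: R B3 → L0 miss wb→B0 [-]
14: W B8 → L2 miss [D]

DIRTY = [7, 8]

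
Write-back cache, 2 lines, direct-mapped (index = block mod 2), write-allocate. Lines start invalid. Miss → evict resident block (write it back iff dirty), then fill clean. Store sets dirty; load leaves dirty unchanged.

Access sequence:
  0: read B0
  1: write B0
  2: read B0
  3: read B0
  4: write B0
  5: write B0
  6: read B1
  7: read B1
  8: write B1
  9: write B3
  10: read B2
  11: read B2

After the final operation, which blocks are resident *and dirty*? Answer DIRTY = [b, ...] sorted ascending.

0: R B0 → L0 miss [-]
1: W B0 → L0 hit [D]
2: R B0 → L0 hit [D]
3: R B0 → L0 hit [D]
4: W B0 → L0 hit [D]
5: W B0 → L0 hit [D]
6: R B1 → L1 miss [-]
7: R B1 → L1 hit [-]
8: W B1 → L1 hit [D]
9: W B3 → L1 miss wb→B1 [D]
10: R B2 → L0 miss wb→B0 [-]
11: R B2 → L0 hit [-]

DIRTY = [3]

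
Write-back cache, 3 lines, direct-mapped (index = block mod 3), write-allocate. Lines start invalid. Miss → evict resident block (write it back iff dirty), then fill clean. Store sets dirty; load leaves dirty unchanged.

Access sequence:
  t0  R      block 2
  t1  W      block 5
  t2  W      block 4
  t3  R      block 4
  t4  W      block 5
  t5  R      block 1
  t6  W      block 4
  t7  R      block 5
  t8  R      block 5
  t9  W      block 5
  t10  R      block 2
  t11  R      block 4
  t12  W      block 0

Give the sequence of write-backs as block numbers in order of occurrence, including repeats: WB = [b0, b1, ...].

WB = [4, 5]

0: R B2 → L2 miss [-]
1: W B5 → L2 miss [D]
2: W B4 → L1 miss [D]
3: R B4 → L1 hit [D]
4: W B5 → L2 hit [D]
5: R B1 → L1 miss wb→B4 [-]
6: W B4 → L1 miss [D]
7: R B5 → L2 hit [D]
8: R B5 → L2 hit [D]
9: W B5 → L2 hit [D]
10: R B2 → L2 miss wb→B5 [-]
11: R B4 → L1 hit [D]
12: W B0 → L0 miss [D]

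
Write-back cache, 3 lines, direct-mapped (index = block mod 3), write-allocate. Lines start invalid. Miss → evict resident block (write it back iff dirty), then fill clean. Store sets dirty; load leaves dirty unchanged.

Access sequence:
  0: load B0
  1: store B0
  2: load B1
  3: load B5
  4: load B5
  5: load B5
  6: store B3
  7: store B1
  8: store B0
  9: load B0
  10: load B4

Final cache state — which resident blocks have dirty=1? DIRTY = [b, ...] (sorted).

DIRTY = [0]

0: R B0 -> L0 miss  d=-]
1: W B0 -> L0 hit  d=D]
2: R B1 -> L1 miss  d=-]
3: R B5 -> L2 miss  d=-]
4: R B5 -> L2 hit  d=-]
5: R B5 -> L2 hit  d=-]
6: W B3 -> L0 miss wb->B0  d=D]
7: W B1 -> L1 hit  d=D]
8: W B0 -> L0 miss wb->B3  d=D]
9: R B0 -> L0 hit  d=D]
10: R B4 -> L1 miss wb->B1  d=-]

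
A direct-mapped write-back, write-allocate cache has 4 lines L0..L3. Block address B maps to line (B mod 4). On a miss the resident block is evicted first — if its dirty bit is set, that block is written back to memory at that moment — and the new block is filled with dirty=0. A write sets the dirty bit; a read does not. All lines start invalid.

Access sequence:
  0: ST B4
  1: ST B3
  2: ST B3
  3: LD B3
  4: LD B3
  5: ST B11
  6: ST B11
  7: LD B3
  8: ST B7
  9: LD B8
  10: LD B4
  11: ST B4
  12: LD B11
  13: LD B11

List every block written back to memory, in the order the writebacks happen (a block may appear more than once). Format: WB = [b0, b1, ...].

WB = [3, 11, 4, 7]

0: W B4 -> L0 miss  d=D]
1: W B3 -> L3 miss  d=D]
2: W B3 -> L3 hit  d=D]
3: R B3 -> L3 hit  d=D]
4: R B3 -> L3 hit  d=D]
5: W B11 -> L3 miss wb->B3  d=D]
6: W B11 -> L3 hit  d=D]
7: R B3 -> L3 miss wb->B11  d=-]
8: W B7 -> L3 miss  d=D]
9: R B8 -> L0 miss wb->B4  d=-]
10: R B4 -> L0 miss  d=-]
11: W B4 -> L0 hit  d=D]
12: R B11 -> L3 miss wb->B7  d=-]
13: R B11 -> L3 hit  d=-]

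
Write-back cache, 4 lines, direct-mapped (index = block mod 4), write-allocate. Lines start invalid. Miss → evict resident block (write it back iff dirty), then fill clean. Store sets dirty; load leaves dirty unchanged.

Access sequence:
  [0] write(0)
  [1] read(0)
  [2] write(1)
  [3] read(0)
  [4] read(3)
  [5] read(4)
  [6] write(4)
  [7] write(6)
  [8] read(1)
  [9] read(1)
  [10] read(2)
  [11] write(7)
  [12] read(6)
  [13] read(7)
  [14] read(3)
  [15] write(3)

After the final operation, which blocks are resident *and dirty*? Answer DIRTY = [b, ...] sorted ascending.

0: W B0 -> L0 miss  d=D]
1: R B0 -> L0 hit  d=D]
2: W B1 -> L1 miss  d=D]
3: R B0 -> L0 hit  d=D]
4: R B3 -> L3 miss  d=-]
5: R B4 -> L0 miss wb->B0  d=-]
6: W B4 -> L0 hit  d=D]
7: W B6 -> L2 miss  d=D]
8: R B1 -> L1 hit  d=D]
9: R B1 -> L1 hit  d=D]
10: R B2 -> L2 miss wb->B6  d=-]
11: W B7 -> L3 miss  d=D]
12: R B6 -> L2 miss  d=-]
13: R B7 -> L3 hit  d=D]
14: R B3 -> L3 miss wb->B7  d=-]
15: W B3 -> L3 hit  d=D]

DIRTY = [1, 3, 4]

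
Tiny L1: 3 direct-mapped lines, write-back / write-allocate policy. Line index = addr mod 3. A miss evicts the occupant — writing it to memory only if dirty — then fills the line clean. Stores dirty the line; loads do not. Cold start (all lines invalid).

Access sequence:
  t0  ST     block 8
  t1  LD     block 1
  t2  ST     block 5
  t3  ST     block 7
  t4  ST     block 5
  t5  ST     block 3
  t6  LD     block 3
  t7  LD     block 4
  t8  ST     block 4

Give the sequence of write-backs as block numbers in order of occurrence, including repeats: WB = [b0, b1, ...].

WB = [8, 7]

0: W B8 → L2 miss [D]
1: R B1 → L1 miss [-]
2: W B5 → L2 miss wb→B8 [D]
3: W B7 → L1 miss [D]
4: W B5 → L2 hit [D]
5: W B3 → L0 miss [D]
6: R B3 → L0 hit [D]
7: R B4 → L1 miss wb→B7 [-]
8: W B4 → L1 hit [D]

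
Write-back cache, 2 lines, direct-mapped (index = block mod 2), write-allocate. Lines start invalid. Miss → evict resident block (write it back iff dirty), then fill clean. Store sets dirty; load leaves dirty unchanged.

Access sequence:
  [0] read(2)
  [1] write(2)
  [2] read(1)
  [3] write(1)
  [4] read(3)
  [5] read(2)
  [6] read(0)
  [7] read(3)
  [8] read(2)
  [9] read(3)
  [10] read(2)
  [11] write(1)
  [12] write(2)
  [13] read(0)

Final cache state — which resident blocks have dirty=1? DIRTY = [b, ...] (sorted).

  0 | R B2 → L0 miss [-]
  1 | W B2 → L0 hit [D]
  2 | R B1 → L1 miss [-]
  3 | W B1 → L1 hit [D]
  4 | R B3 → L1 miss wb→B1 [-]
  5 | R B2 → L0 hit [D]
  6 | R B0 → L0 miss wb→B2 [-]
  7 | R B3 → L1 hit [-]
  8 | R B2 → L0 miss [-]
  9 | R B3 → L1 hit [-]
  10 | R B2 → L0 hit [-]
  11 | W B1 → L1 miss [D]
  12 | W B2 → L0 hit [D]
  13 | R B0 → L0 miss wb→B2 [-]

DIRTY = [1]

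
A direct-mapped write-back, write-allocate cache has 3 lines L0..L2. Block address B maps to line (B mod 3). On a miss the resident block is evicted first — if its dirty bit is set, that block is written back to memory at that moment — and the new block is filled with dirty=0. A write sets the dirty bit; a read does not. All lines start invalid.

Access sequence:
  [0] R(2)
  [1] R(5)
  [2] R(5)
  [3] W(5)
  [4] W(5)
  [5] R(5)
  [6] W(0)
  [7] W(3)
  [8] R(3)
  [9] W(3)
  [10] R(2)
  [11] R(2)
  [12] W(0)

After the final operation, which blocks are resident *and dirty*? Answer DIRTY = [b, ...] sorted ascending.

DIRTY = [0]

0: R B2 → L2 miss [-]
1: R B5 → L2 miss [-]
2: R B5 → L2 hit [-]
3: W B5 → L2 hit [D]
4: W B5 → L2 hit [D]
5: R B5 → L2 hit [D]
6: W B0 → L0 miss [D]
7: W B3 → L0 miss wb→B0 [D]
8: R B3 → L0 hit [D]
9: W B3 → L0 hit [D]
10: R B2 → L2 miss wb→B5 [-]
11: R B2 → L2 hit [-]
12: W B0 → L0 miss wb→B3 [D]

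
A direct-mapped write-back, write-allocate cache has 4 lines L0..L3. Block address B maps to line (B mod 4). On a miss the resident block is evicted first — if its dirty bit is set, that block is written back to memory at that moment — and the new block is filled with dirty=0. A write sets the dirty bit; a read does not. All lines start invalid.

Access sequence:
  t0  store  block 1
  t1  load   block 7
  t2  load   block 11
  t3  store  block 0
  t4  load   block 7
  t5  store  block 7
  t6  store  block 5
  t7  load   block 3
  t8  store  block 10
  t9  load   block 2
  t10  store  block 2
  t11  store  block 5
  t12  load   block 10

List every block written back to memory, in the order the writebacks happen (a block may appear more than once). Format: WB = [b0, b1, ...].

  0 | W B1 → L1 miss [D]
  1 | R B7 → L3 miss [-]
  2 | R B11 → L3 miss [-]
  3 | W B0 → L0 miss [D]
  4 | R B7 → L3 miss [-]
  5 | W B7 → L3 hit [D]
  6 | W B5 → L1 miss wb→B1 [D]
  7 | R B3 → L3 miss wb→B7 [-]
  8 | W B10 → L2 miss [D]
  9 | R B2 → L2 miss wb→B10 [-]
  10 | W B2 → L2 hit [D]
  11 | W B5 → L1 hit [D]
  12 | R B10 → L2 miss wb→B2 [-]

WB = [1, 7, 10, 2]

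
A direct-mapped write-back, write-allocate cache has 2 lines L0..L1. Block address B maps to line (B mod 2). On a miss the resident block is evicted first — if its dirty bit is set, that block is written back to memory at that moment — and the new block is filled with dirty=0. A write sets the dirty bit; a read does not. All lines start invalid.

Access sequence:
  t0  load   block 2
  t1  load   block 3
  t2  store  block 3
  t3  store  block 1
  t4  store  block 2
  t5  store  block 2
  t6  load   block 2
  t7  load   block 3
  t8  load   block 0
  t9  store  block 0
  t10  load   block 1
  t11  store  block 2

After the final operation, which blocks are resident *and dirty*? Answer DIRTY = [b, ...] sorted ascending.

  0 | R B2 → L0 miss [-]
  1 | R B3 → L1 miss [-]
  2 | W B3 → L1 hit [D]
  3 | W B1 → L1 miss wb→B3 [D]
  4 | W B2 → L0 hit [D]
  5 | W B2 → L0 hit [D]
  6 | R B2 → L0 hit [D]
  7 | R B3 → L1 miss wb→B1 [-]
  8 | R B0 → L0 miss wb→B2 [-]
  9 | W B0 → L0 hit [D]
  10 | R B1 → L1 miss [-]
  11 | W B2 → L0 miss wb→B0 [D]

DIRTY = [2]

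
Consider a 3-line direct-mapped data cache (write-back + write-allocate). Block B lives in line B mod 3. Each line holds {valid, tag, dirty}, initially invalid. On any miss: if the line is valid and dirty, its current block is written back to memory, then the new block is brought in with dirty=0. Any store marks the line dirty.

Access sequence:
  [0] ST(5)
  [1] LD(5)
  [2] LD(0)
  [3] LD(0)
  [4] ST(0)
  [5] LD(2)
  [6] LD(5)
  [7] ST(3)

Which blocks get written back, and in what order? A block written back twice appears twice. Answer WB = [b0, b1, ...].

WB = [5, 0]

0: W B5 → L2 miss [D]
1: R B5 → L2 hit [D]
2: R B0 → L0 miss [-]
3: R B0 → L0 hit [-]
4: W B0 → L0 hit [D]
5: R B2 → L2 miss wb→B5 [-]
6: R B5 → L2 miss [-]
7: W B3 → L0 miss wb→B0 [D]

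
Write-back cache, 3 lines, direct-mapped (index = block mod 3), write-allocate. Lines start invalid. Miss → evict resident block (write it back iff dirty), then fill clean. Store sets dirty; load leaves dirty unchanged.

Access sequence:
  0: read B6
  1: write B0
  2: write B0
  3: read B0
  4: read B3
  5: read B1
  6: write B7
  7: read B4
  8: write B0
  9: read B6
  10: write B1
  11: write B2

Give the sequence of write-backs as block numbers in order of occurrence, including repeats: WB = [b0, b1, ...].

0: R B6 -> L0 miss  d=-]
1: W B0 -> L0 miss  d=D]
2: W B0 -> L0 hit  d=D]
3: R B0 -> L0 hit  d=D]
4: R B3 -> L0 miss wb->B0  d=-]
5: R B1 -> L1 miss  d=-]
6: W B7 -> L1 miss  d=D]
7: R B4 -> L1 miss wb->B7  d=-]
8: W B0 -> L0 miss  d=D]
9: R B6 -> L0 miss wb->B0  d=-]
10: W B1 -> L1 miss  d=D]
11: W B2 -> L2 miss  d=D]

WB = [0, 7, 0]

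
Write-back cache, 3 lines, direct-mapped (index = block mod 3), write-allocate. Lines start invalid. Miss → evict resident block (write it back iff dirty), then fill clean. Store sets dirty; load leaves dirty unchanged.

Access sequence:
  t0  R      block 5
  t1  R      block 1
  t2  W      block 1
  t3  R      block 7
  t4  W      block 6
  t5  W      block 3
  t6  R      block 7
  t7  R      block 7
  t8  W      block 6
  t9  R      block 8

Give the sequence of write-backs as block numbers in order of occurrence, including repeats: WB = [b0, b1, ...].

WB = [1, 6, 3]

0: R B5 -> L2 miss  d=-]
1: R B1 -> L1 miss  d=-]
2: W B1 -> L1 hit  d=D]
3: R B7 -> L1 miss wb->B1  d=-]
4: W B6 -> L0 miss  d=D]
5: W B3 -> L0 miss wb->B6  d=D]
6: R B7 -> L1 hit  d=-]
7: R B7 -> L1 hit  d=-]
8: W B6 -> L0 miss wb->B3  d=D]
9: R B8 -> L2 miss  d=-]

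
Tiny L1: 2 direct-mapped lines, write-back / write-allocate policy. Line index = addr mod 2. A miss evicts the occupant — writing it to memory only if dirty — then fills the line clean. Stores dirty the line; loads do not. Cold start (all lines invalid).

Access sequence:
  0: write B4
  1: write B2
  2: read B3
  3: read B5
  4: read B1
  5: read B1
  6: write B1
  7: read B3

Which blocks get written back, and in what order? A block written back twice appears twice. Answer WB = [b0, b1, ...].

WB = [4, 1]

  0 | W B4 → L0 miss [D]
  1 | W B2 → L0 miss wb→B4 [D]
  2 | R B3 → L1 miss [-]
  3 | R B5 → L1 miss [-]
  4 | R B1 → L1 miss [-]
  5 | R B1 → L1 hit [-]
  6 | W B1 → L1 hit [D]
  7 | R B3 → L1 miss wb→B1 [-]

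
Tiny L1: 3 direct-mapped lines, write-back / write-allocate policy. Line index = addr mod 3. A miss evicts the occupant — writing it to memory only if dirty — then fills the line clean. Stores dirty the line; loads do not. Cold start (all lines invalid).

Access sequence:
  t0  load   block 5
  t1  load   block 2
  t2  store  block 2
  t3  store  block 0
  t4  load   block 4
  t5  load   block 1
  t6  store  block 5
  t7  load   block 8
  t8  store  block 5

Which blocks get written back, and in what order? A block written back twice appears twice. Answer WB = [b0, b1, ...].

0: R B5 -> L2 miss  d=-]
1: R B2 -> L2 miss  d=-]
2: W B2 -> L2 hit  d=D]
3: W B0 -> L0 miss  d=D]
4: R B4 -> L1 miss  d=-]
5: R B1 -> L1 miss  d=-]
6: W B5 -> L2 miss wb->B2  d=D]
7: R B8 -> L2 miss wb->B5  d=-]
8: W B5 -> L2 miss  d=D]

WB = [2, 5]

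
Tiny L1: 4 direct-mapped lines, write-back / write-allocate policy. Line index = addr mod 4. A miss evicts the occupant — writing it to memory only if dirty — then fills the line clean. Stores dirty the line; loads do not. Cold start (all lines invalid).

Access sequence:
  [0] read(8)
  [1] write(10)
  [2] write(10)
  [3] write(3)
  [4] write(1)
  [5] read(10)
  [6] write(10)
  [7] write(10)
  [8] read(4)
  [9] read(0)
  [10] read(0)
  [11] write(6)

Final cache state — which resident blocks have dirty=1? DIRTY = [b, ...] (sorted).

DIRTY = [1, 3, 6]

0: R B8 -> L0 miss  d=-]
1: W B10 -> L2 miss  d=D]
2: W B10 -> L2 hit  d=D]
3: W B3 -> L3 miss  d=D]
4: W B1 -> L1 miss  d=D]
5: R B10 -> L2 hit  d=D]
6: W B10 -> L2 hit  d=D]
7: W B10 -> L2 hit  d=D]
8: R B4 -> L0 miss  d=-]
9: R B0 -> L0 miss  d=-]
10: R B0 -> L0 hit  d=-]
11: W B6 -> L2 miss wb->B10  d=D]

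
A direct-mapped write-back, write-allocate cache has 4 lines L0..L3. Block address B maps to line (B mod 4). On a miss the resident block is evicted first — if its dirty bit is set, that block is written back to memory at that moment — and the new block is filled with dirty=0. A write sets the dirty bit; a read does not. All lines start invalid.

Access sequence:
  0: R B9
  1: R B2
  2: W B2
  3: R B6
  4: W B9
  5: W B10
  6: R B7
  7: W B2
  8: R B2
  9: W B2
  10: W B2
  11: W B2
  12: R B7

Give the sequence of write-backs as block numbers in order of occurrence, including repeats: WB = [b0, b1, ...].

0: R B9 → L1 miss [-]
1: R B2 → L2 miss [-]
2: W B2 → L2 hit [D]
3: R B6 → L2 miss wb→B2 [-]
4: W B9 → L1 hit [D]
5: W B10 → L2 miss [D]
6: R B7 → L3 miss [-]
7: W B2 → L2 miss wb→B10 [D]
8: R B2 → L2 hit [D]
9: W B2 → L2 hit [D]
10: W B2 → L2 hit [D]
11: W B2 → L2 hit [D]
12: R B7 → L3 hit [-]

WB = [2, 10]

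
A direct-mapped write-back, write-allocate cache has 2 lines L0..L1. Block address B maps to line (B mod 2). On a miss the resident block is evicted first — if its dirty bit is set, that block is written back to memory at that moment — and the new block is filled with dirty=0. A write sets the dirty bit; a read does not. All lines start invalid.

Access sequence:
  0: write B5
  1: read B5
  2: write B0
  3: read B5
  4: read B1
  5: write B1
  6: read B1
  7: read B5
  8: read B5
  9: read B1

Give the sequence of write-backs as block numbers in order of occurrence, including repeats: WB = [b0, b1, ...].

  0 | W B5 → L1 miss [D]
  1 | R B5 → L1 hit [D]
  2 | W B0 → L0 miss [D]
  3 | R B5 → L1 hit [D]
  4 | R B1 → L1 miss wb→B5 [-]
  5 | W B1 → L1 hit [D]
  6 | R B1 → L1 hit [D]
  7 | R B5 → L1 miss wb→B1 [-]
  8 | R B5 → L1 hit [-]
  9 | R B1 → L1 miss [-]

WB = [5, 1]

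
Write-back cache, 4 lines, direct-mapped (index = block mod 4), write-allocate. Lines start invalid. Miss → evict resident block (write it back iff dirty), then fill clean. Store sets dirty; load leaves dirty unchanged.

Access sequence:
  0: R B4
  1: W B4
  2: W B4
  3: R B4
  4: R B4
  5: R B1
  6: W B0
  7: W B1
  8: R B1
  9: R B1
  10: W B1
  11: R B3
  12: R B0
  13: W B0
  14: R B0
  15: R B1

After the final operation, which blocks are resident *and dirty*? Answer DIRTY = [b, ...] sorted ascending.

  0 | R B4 → L0 miss [-]
  1 | W B4 → L0 hit [D]
  2 | W B4 → L0 hit [D]
  3 | R B4 → L0 hit [D]
  4 | R B4 → L0 hit [D]
  5 | R B1 → L1 miss [-]
  6 | W B0 → L0 miss wb→B4 [D]
  7 | W B1 → L1 hit [D]
  8 | R B1 → L1 hit [D]
  9 | R B1 → L1 hit [D]
  10 | W B1 → L1 hit [D]
  11 | R B3 → L3 miss [-]
  12 | R B0 → L0 hit [D]
  13 | W B0 → L0 hit [D]
  14 | R B0 → L0 hit [D]
  15 | R B1 → L1 hit [D]

DIRTY = [0, 1]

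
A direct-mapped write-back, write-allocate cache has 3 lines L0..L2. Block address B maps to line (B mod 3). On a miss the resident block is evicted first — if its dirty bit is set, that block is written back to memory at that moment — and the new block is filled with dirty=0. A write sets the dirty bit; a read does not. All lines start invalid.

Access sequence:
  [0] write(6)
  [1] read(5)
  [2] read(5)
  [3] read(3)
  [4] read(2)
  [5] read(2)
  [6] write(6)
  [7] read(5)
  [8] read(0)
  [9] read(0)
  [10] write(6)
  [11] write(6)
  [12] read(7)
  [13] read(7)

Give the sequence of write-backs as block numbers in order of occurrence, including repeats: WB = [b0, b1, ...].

0: W B6 → L0 miss [D]
1: R B5 → L2 miss [-]
2: R B5 → L2 hit [-]
3: R B3 → L0 miss wb→B6 [-]
4: R B2 → L2 miss [-]
5: R B2 → L2 hit [-]
6: W B6 → L0 miss [D]
7: R B5 → L2 miss [-]
8: R B0 → L0 miss wb→B6 [-]
9: R B0 → L0 hit [-]
10: W B6 → L0 miss [D]
11: W B6 → L0 hit [D]
12: R B7 → L1 miss [-]
13: R B7 → L1 hit [-]

WB = [6, 6]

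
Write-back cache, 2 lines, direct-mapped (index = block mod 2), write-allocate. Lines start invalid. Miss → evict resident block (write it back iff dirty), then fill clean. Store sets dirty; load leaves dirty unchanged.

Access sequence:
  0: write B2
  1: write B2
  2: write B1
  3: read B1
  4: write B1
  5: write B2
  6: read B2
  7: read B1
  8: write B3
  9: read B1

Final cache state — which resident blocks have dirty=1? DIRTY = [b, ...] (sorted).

DIRTY = [2]

  0 | W B2 → L0 miss [D]
  1 | W B2 → L0 hit [D]
  2 | W B1 → L1 miss [D]
  3 | R B1 → L1 hit [D]
  4 | W B1 → L1 hit [D]
  5 | W B2 → L0 hit [D]
  6 | R B2 → L0 hit [D]
  7 | R B1 → L1 hit [D]
  8 | W B3 → L1 miss wb→B1 [D]
  9 | R B1 → L1 miss wb→B3 [-]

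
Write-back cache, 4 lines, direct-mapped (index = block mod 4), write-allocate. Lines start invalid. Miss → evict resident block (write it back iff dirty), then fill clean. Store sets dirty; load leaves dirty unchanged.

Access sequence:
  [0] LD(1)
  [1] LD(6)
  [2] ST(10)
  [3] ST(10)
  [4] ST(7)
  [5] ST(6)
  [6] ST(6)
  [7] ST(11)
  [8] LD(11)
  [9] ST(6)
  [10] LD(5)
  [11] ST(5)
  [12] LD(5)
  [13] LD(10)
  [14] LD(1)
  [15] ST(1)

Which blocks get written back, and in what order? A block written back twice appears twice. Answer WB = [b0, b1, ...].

0: R B1 → L1 miss [-]
1: R B6 → L2 miss [-]
2: W B10 → L2 miss [D]
3: W B10 → L2 hit [D]
4: W B7 → L3 miss [D]
5: W B6 → L2 miss wb→B10 [D]
6: W B6 → L2 hit [D]
7: W B11 → L3 miss wb→B7 [D]
8: R B11 → L3 hit [D]
9: W B6 → L2 hit [D]
10: R B5 → L1 miss [-]
11: W B5 → L1 hit [D]
12: R B5 → L1 hit [D]
13: R B10 → L2 miss wb→B6 [-]
14: R B1 → L1 miss wb→B5 [-]
15: W B1 → L1 hit [D]

WB = [10, 7, 6, 5]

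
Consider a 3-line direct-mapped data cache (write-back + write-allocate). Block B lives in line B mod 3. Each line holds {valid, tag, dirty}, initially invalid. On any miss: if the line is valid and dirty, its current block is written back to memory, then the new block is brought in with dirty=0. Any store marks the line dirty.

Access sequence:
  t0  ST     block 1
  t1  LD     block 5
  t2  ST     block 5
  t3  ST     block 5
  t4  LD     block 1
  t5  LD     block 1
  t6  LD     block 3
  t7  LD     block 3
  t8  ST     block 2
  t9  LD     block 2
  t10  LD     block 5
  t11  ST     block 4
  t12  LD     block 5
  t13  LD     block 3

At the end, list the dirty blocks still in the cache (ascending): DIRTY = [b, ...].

0: W B1 -> L1 miss  d=D]
1: R B5 -> L2 miss  d=-]
2: W B5 -> L2 hit  d=D]
3: W B5 -> L2 hit  d=D]
4: R B1 -> L1 hit  d=D]
5: R B1 -> L1 hit  d=D]
6: R B3 -> L0 miss  d=-]
7: R B3 -> L0 hit  d=-]
8: W B2 -> L2 miss wb->B5  d=D]
9: R B2 -> L2 hit  d=D]
10: R B5 -> L2 miss wb->B2  d=-]
11: W B4 -> L1 miss wb->B1  d=D]
12: R B5 -> L2 hit  d=-]
13: R B3 -> L0 hit  d=-]

DIRTY = [4]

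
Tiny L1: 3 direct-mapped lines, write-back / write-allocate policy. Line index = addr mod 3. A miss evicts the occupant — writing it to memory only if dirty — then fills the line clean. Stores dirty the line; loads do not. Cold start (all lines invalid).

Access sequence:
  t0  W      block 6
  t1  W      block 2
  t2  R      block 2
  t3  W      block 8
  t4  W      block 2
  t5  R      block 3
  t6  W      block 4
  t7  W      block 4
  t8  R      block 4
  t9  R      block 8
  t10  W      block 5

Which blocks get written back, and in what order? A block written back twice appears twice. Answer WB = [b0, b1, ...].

0: W B6 → L0 miss [D]
1: W B2 → L2 miss [D]
2: R B2 → L2 hit [D]
3: W B8 → L2 miss wb→B2 [D]
4: W B2 → L2 miss wb→B8 [D]
5: R B3 → L0 miss wb→B6 [-]
6: W B4 → L1 miss [D]
7: W B4 → L1 hit [D]
8: R B4 → L1 hit [D]
9: R B8 → L2 miss wb→B2 [-]
10: W B5 → L2 miss [D]

WB = [2, 8, 6, 2]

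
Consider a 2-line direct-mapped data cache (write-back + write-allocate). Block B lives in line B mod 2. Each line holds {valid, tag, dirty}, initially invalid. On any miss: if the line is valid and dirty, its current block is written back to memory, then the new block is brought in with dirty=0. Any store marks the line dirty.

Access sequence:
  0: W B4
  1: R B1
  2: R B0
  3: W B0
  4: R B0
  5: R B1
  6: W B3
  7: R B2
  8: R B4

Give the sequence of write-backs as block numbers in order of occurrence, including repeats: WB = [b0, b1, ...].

WB = [4, 0]

0: W B4 → L0 miss [D]
1: R B1 → L1 miss [-]
2: R B0 → L0 miss wb→B4 [-]
3: W B0 → L0 hit [D]
4: R B0 → L0 hit [D]
5: R B1 → L1 hit [-]
6: W B3 → L1 miss [D]
7: R B2 → L0 miss wb→B0 [-]
8: R B4 → L0 miss [-]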